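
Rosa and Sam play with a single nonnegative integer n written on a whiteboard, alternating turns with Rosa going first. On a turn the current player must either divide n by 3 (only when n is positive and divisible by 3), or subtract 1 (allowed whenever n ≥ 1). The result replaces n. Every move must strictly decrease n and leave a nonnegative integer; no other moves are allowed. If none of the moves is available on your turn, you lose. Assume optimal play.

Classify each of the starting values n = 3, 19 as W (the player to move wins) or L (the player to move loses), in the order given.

3: W, 19: L

Work bottom-up. With no move the player to move loses. Otherwise the position is W if at least one move leads to an L position for the opponent, and L if every move leads to a W.
n=0: no move → L
n=1: →0(L), so W
n=2: →1(W) only, which is W, so L
n=3: →2(L), so W
n=4: →3(W) only, which is W, so L
n=5: →4(L), so W
n=6: →2(L), so W
n=7: →6(W) only, which is W, so L
n=8: →7(L), so W
n=9: →3(W), 8(W) — all W, so L
n=10: →9(L), so W
n=11: →10(W) only, which is W, so L
n=12: →4(L), so W
n=13: →12(W) only, which is W, so L
n=14: →13(L), so W
n=15: →5(W), 14(W) — all W, so L
n=16: →15(L), so W
n=17: →16(W) only, which is W, so L
n=18: →17(L), so W
n=19: →18(W) only, which is W, so L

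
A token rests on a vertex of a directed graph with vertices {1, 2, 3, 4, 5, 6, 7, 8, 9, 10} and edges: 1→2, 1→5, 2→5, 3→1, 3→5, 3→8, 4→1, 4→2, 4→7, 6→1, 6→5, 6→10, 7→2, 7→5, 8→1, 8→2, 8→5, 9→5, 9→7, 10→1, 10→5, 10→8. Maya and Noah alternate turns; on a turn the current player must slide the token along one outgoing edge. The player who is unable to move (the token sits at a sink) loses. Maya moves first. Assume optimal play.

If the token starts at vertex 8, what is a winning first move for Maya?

Move to 5.

Work bottom-up. With no move the player to move loses. Otherwise the position is W if at least one move leads to an L position for the opponent, and L if every move leads to a W.
Every edge goes from a vertex to one that appears earlier in the order 5, 2, 1, 8, 10, 6, 7, 9, 4, 3, so processing vertices in that order labels each vertex after all of its successors.
5: no outgoing edge → L
2: reaches L-position 5 → W
1: reaches L-position 5 → W
8: reaches L-position 5 → W
10: reaches L-position 5 → W
6: reaches L-position 5 → W
7: reaches L-position 5 → W
9: reaches L-position 5 → W
4: only reaches 7(W), 1(W), 2(W), all W → L
3: reaches L-position 5 → W
From 8, the L positions reachable in one move are: 5.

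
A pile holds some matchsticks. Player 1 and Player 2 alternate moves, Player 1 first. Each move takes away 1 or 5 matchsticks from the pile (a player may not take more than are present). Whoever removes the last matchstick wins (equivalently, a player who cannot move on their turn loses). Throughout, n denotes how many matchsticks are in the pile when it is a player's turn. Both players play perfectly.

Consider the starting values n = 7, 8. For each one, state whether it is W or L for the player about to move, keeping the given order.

Work bottom-up. With no move the player to move loses. Otherwise the position is W if at least one move leads to an L position for the opponent, and L if every move leads to a W.
n=0: no move → L
n=1: W (go to 0, an L position)
n=2: L (sole option 1(W) is W)
n=3: W (go to 2, an L position)
n=4: L (sole option 3(W) is W)
n=5: W (go to 4, an L position)
n=6: L (options 5(W), 1(W) are all W)
n=7: W (go to 6, an L position)
n=8: L (options 7(W), 3(W) are all W)

7: W, 8: L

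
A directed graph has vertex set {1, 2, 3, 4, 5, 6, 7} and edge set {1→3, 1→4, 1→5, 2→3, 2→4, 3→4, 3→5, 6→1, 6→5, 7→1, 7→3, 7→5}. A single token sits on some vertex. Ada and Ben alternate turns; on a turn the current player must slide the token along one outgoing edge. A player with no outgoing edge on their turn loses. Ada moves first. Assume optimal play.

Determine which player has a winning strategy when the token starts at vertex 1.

Ada wins.

Classify positions by backward induction: terminal positions (no move available) are L. From any other position, the mover wins iff some move reaches an L.
Every edge goes from a vertex to one that appears earlier in the order 4, 5, 3, 1, 7, 6, 2, so processing vertices in that order labels each vertex after all of its successors.
4: no outgoing edge → L
5: no outgoing edge → L
3: W (go to 5, an L position)
1: W (go to 5, an L position)
7: W (go to 5, an L position)
6: W (go to 5, an L position)
2: W (go to 4, an L position)
From 1 Ada can move to 5, reaching an L position.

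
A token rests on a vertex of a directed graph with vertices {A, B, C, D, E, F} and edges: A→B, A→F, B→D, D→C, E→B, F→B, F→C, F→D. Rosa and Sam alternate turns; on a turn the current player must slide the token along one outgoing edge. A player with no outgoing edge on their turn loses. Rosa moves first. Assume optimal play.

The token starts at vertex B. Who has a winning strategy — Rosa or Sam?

Compute win/loss labels from the base case upward. A position with no move is L. Any other position is W if it can reach an L in one move, else L.
Every edge goes from a vertex to one that appears earlier in the order C, D, B, F, A, E, so processing vertices in that order labels each vertex after all of its successors.
C: no outgoing edge → L
D: can move to C, which is L ⇒ W
B: the only move is to D(W), a W ⇒ L
F: can move to B, which is L ⇒ W
A: can move to B, which is L ⇒ W
E: can move to B, which is L ⇒ W
The starting position B is L: whatever Rosa does, the opponent receives a W position.

Sam wins.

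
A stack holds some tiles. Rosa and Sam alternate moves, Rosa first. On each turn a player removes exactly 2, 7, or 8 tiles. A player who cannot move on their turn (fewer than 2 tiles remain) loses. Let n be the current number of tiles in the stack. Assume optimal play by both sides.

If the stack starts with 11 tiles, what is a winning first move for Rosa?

Label each position W (a win for the player to move) or L (a loss). A position with no legal move is L; any other position is W exactly when some move reaches an L, and L when every move reaches a W.
n=0: no move → L
n=1: no move → L
n=2: reaches L-position 0 → W
n=3: reaches L-position 1 → W
n=4: only reaches 2(W), which is W → L
n=5: only reaches 3(W), which is W → L
n=6: reaches L-position 4 → W
n=7: reaches L-position 5 → W
n=8: reaches L-position 1 → W
n=9: reaches L-position 1 → W
n=10: only reaches 8(W), 3(W), 2(W), all W → L
n=11: reaches L-position 4 → W
From 11, the L positions reachable in one move are: 4.

Remove 7, leaving 4.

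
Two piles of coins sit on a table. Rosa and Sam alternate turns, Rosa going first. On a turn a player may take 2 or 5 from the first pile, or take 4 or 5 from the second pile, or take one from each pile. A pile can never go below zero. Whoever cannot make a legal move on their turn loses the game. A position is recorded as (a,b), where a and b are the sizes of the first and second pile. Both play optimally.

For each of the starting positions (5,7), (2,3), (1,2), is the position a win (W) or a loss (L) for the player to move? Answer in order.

(5,7): L, (2,3): W, (1,2): W

Compute win/loss labels from the base case upward. A position with no move is L. Any other position is W if it can reach an L in one move, else L.
No move ever increases a pile, so every position that can arise here has a ≤ 5 and b ≤ 7; it is enough to label the cells with 0 ≤ a ≤ 5 and 0 ≤ b ≤ 7.
Every move lowers a or b (never raises either), so fill the grid row by row in increasing a, and left to right within a row: each cell's successors are then already labelled.
      b=0  b=1  b=2  b=3  b=4  b=5  b=6  b=7
a=0:    L    L    L    L    W    W    W    W
a=1:    L    W    W    W    W    W    L    L
a=2:    W    W    W    W    L    L    L    W
a=3:    W    L    L    L    L    W    W    W
a=4:    L    L    W    W    W    W    W    L
a=5:    W    W    W    W    W    L    L    L
Cells with no legal move (terminal, hence L): (0,0), (0,1), (0,2), (0,3), (1,0).
The remaining L cells, each justified by listing all of its moves:
(1,6): moves to (1,2)(W), (1,1)(W), (0,5)(W); every one is W ⇒ L
(1,7): moves to (1,3)(W), (1,2)(W), (0,6)(W); every one is W ⇒ L
(2,4): moves to (0,4)(W), (2,0)(W), (1,3)(W); every one is W ⇒ L
(2,5): moves to (0,5)(W), (2,1)(W), (2,0)(W), (1,4)(W); every one is W ⇒ L
(2,6): moves to (0,6)(W), (2,2)(W), (2,1)(W), (1,5)(W); every one is W ⇒ L
(3,1): moves to (1,1)(W), (2,0)(W); every one is W ⇒ L
(3,2): moves to (1,2)(W), (2,1)(W); every one is W ⇒ L
(3,3): moves to (1,3)(W), (2,2)(W); every one is W ⇒ L
(3,4): moves to (1,4)(W), (3,0)(W), (2,3)(W); every one is W ⇒ L
(4,0): the only move is to (2,0)(W), a W ⇒ L
(4,1): moves to (2,1)(W), (3,0)(W); every one is W ⇒ L
(4,7): moves to (2,7)(W), (4,3)(W), (4,2)(W), (3,6)(W); every one is W ⇒ L
(5,5): moves to (3,5)(W), (0,5)(W), (5,1)(W), (5,0)(W), (4,4)(W); every one is W ⇒ L
(5,6): moves to (3,6)(W), (0,6)(W), (5,2)(W), (5,1)(W), (4,5)(W); every one is W ⇒ L
(5,7): moves to (3,7)(W), (0,7)(W), (5,3)(W), (5,2)(W), (4,6)(W); every one is W ⇒ L
Every other cell has at least one move into one of the L cells above, so it is W.
(5,7): one of the L cells justified above, so L
(2,3): the move to (0,3) reaches an L cell, so W
(1,2): the move to (0,1) reaches an L cell, so W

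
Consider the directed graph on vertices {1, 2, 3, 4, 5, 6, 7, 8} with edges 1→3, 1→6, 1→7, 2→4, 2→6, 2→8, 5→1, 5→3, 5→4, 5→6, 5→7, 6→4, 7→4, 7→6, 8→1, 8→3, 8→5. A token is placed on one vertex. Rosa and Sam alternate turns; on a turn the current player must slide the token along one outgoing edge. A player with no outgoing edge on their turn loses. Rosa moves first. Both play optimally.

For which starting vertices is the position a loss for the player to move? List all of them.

3, 4

Positions with no move are L. A position that does have a move is losing for the player to move precisely when every available move leads to a winning position for the opponent. Fill in the labels:
Every edge goes from a vertex to one that appears earlier in the order 3, 4, 6, 7, 1, 5, 8, 2, so processing vertices in that order labels each vertex after all of its successors.
3: no outgoing edge → L
4: no outgoing edge → L
6: W (go to 4, an L position)
7: W (go to 4, an L position)
1: W (go to 3, an L position)
5: W (go to 4, an L position)
8: W (go to 3, an L position)
2: W (go to 4, an L position)
Reading off the rows marked L gives the requested list; there are 2 such vertices.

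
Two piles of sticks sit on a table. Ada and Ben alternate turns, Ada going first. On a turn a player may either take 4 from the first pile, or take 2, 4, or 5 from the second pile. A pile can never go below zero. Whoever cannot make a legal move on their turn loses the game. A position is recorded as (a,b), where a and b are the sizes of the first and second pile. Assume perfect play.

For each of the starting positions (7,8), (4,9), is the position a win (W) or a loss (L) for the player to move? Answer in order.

Compute win/loss labels from the base case upward. A position with no move is L. Any other position is W if it can reach an L in one move, else L.
No move ever increases a pile, so every position that can arise here has a ≤ 7 and b ≤ 9; it is enough to label the cells with 0 ≤ a ≤ 7 and 0 ≤ b ≤ 9.
Every move lowers a or b (never raises either), so fill the grid row by row in increasing a, and left to right within a row: each cell's successors are then already labelled.
      b=0  b=1  b=2  b=3  b=4  b=5  b=6  b=7  b=8  b=9
a=0:    L    L    W    W    W    W    W    L    L    W
a=1:    L    L    W    W    W    W    W    L    L    W
a=2:    L    L    W    W    W    W    W    L    L    W
a=3:    L    L    W    W    W    W    W    L    L    W
a=4:    W    W    L    L    W    W    W    W    W    L
a=5:    W    W    L    L    W    W    W    W    W    L
a=6:    W    W    L    L    W    W    W    W    W    L
a=7:    W    W    L    L    W    W    W    W    W    L
Cells with no legal move (terminal, hence L): (0,0), (0,1), (1,0), (1,1), (2,0), (2,1), (3,0), (3,1).
The remaining L cells, each justified by listing all of its moves:
(0,7): →(0,5)(W), (0,3)(W), (0,2)(W) — all W, so L
(0,8): →(0,6)(W), (0,4)(W), (0,3)(W) — all W, so L
(1,7): →(1,5)(W), (1,3)(W), (1,2)(W) — all W, so L
(1,8): →(1,6)(W), (1,4)(W), (1,3)(W) — all W, so L
(2,7): →(2,5)(W), (2,3)(W), (2,2)(W) — all W, so L
(2,8): →(2,6)(W), (2,4)(W), (2,3)(W) — all W, so L
(3,7): →(3,5)(W), (3,3)(W), (3,2)(W) — all W, so L
(3,8): →(3,6)(W), (3,4)(W), (3,3)(W) — all W, so L
(4,2): →(0,2)(W), (4,0)(W) — all W, so L
(4,3): →(0,3)(W), (4,1)(W) — all W, so L
(4,9): →(0,9)(W), (4,7)(W), (4,5)(W), (4,4)(W) — all W, so L
(5,2): →(1,2)(W), (5,0)(W) — all W, so L
(5,3): →(1,3)(W), (5,1)(W) — all W, so L
(5,9): →(1,9)(W), (5,7)(W), (5,5)(W), (5,4)(W) — all W, so L
(6,2): →(2,2)(W), (6,0)(W) — all W, so L
(6,3): →(2,3)(W), (6,1)(W) — all W, so L
(6,9): →(2,9)(W), (6,7)(W), (6,5)(W), (6,4)(W) — all W, so L
(7,2): →(3,2)(W), (7,0)(W) — all W, so L
(7,3): →(3,3)(W), (7,1)(W) — all W, so L
(7,9): →(3,9)(W), (7,7)(W), (7,5)(W), (7,4)(W) — all W, so L
Every other cell has at least one move into one of the L cells above, so it is W.
(7,8): the move to (3,8) reaches an L cell, so W
(4,9): one of the L cells justified above, so L

(7,8): W, (4,9): L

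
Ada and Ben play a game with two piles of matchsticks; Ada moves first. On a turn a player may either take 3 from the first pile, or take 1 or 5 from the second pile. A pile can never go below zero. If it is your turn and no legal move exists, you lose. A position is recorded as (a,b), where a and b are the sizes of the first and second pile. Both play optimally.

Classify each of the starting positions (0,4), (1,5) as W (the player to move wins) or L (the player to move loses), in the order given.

Positions with no move are L. A position that does have a move is losing for the player to move precisely when every available move leads to a winning position for the opponent. Fill in the labels:
No move ever increases a pile, so every position that can arise here has a ≤ 1 and b ≤ 5; it is enough to label the cells with 0 ≤ a ≤ 1 and 0 ≤ b ≤ 5.
Every move lowers a or b (never raises either), so fill the grid row by row in increasing a, and left to right within a row: each cell's successors are then already labelled.
      b=0  b=1  b=2  b=3  b=4  b=5
a=0:    L    W    L    W    L    W
a=1:    L    W    L    W    L    W
Cells with no legal move (terminal, hence L): (0,0), (1,0).
The remaining L cells, each justified by listing all of its moves:
(0,2): only reaches (0,1)(W), which is W → L
(0,4): only reaches (0,3)(W), which is W → L
(1,2): only reaches (1,1)(W), which is W → L
(1,4): only reaches (1,3)(W), which is W → L
Every other cell has at least one move into one of the L cells above, so it is W.
(0,4): one of the L cells justified above, so L
(1,5): the move to (1,4) reaches an L cell, so W

(0,4): L, (1,5): W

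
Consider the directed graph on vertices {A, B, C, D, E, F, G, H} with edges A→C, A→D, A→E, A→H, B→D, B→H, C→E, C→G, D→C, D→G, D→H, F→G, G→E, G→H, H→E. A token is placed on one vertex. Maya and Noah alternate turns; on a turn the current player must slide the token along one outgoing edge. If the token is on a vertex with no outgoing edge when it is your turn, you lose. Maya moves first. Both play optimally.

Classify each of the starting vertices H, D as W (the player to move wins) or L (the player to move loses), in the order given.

Work bottom-up. With no move the player to move loses. Otherwise the position is W if at least one move leads to an L position for the opponent, and L if every move leads to a W.
Every edge goes from a vertex to one that appears earlier in the order E, H, G, C, D, A, B, F, so processing vertices in that order labels each vertex after all of its successors.
E: no outgoing edge → L
H: W (go to E, an L position)
G: W (go to E, an L position)
C: W (go to E, an L position)
D: L (options C(W), G(W), H(W) are all W)
A: W (go to D, an L position)
B: W (go to D, an L position)
F: L (sole option G(W) is W)

H: W, D: L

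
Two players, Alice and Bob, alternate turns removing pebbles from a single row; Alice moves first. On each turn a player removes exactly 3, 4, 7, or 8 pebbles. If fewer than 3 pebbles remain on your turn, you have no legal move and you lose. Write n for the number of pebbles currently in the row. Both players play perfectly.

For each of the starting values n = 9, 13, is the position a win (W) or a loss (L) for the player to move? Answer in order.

9: W, 13: L

Label each position W (a win for the player to move) or L (a loss). A position with no legal move is L; any other position is W exactly when some move reaches an L, and L when every move reaches a W.
n=0: no move → L
n=1: no move → L
n=2: no move → L
n=3: reaches L-position 0 → W
n=4: reaches L-position 1 → W
n=5: reaches L-position 2 → W
n=6: reaches L-position 2 → W
n=7: reaches L-position 0 → W
n=8: reaches L-position 1 → W
n=9: reaches L-position 2 → W
n=10: reaches L-position 2 → W
n=11: only reaches 8(W), 7(W), 4(W), 3(W), all W → L
n=12: only reaches 9(W), 8(W), 5(W), 4(W), all W → L
n=13: only reaches 10(W), 9(W), 6(W), 5(W), all W → L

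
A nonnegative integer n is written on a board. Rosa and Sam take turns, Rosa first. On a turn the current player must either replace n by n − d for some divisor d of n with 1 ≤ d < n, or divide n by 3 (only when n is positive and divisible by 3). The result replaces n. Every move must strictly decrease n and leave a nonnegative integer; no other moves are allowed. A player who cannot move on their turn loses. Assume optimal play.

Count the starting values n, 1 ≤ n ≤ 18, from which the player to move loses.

Classify positions by backward induction: terminal positions (no move available) are L. From any other position, the mover wins iff some move reaches an L.
n=0: no move → L
n=1: no move → L
n=2: →1(L), so W
n=3: →1(L), so W
n=4: →2(W), 3(W) — all W, so L
n=5: →4(L), so W
n=6: →4(L), so W
n=7: →6(W) only, which is W, so L
n=8: →4(L), so W
n=9: →3(W), 6(W), 8(W) — all W, so L
n=10: →9(L), so W
n=11: →10(W) only, which is W, so L
n=12: →4(L), so W
n=13: →12(W) only, which is W, so L
n=14: →7(L), so W
n=15: →5(W), 10(W), 12(W), 14(W) — all W, so L
n=16: →15(L), so W
n=17: →16(W) only, which is W, so L
n=18: →9(L), so W
L entries with 1 ≤ n ≤ 18 (n=0 is outside the asked range and is not counted): n = 1, 4, 7, 9, 11, 13, 15, 17; that makes 8.

8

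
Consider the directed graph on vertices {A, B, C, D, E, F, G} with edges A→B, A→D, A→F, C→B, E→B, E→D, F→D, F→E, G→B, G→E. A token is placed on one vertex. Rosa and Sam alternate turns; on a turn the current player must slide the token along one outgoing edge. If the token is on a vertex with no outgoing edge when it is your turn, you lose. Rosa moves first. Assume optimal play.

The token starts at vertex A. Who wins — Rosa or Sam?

Rosa wins.

Compute win/loss labels from the base case upward. A position with no move is L. Any other position is W if it can reach an L in one move, else L.
Every edge goes from a vertex to one that appears earlier in the order B, D, E, F, C, G, A, so processing vertices in that order labels each vertex after all of its successors.
B: no outgoing edge → L
D: no outgoing edge → L
E: W (go to D, an L position)
F: W (go to D, an L position)
C: W (go to B, an L position)
G: W (go to B, an L position)
A: W (go to D, an L position)
The starting position A is W: Rosa should move to D, handing over an L position.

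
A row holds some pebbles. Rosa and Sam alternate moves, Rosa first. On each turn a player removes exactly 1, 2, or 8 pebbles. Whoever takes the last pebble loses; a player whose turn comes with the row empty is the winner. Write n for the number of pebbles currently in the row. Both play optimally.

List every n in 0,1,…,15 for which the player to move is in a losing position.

1, 4, 7, 10, 13

Use the standard recursion: the mover wins at a terminal position; elsewhere, the mover wins exactly when some move hands the opponent an L position.
n=0: no move; the opponent has just taken the last pebble and therefore loses → W
n=1: →0(W) only, which is W, so L
n=2: →1(L), so W
n=3: →1(L), so W
n=4: →3(W), 2(W) — all W, so L
n=5: →4(L), so W
n=6: →4(L), so W
n=7: →6(W), 5(W) — all W, so L
n=8: →7(L), so W
n=9: →7(L), so W
n=10: →9(W), 8(W), 2(W) — all W, so L
n=11: →10(L), so W
n=12: →10(L), so W
n=13: →12(W), 11(W), 5(W) — all W, so L
n=14: →13(L), so W
n=15: →13(L), so W
Reading off the rows marked L gives the requested list; there are 5 such values of n.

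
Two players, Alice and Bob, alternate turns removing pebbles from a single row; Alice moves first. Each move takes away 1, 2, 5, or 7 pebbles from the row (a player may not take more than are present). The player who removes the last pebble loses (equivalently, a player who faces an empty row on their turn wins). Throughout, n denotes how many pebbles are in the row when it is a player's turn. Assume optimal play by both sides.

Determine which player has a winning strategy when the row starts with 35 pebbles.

Alice wins.

Classify positions by backward induction: terminal positions (no move available) are W. From any other position, the mover wins iff some move reaches an L.
n=0: no move; the opponent has just taken the last pebble and therefore loses → W
n=1: →0(W) only, which is W, so L
n=2: →1(L), so W
n=3: →1(L), so W
n=4: →3(W), 2(W) — all W, so L
n=5: →4(L), so W
n=6: →4(L), so W
n=7: →6(W), 5(W), 2(W), 0(W) — all W, so L
n=8: →7(L), so W
n=9: →7(L), so W
n=10: →9(W), 8(W), 5(W), 3(W) — all W, so L
n=11: →10(L), so W
n=12: →10(L), so W
n=13: →12(W), 11(W), 8(W), 6(W) — all W, so L
n=14: →13(L), so W
n=15: →13(L), so W
n=16: →15(W), 14(W), 11(W), 9(W) — all W, so L
n=17: →16(L), so W
n=18: →16(L), so W
n=19: →18(W), 17(W), 14(W), 12(W) — all W, so L
n=20: →19(L), so W
n=21: →19(L), so W
n=22: →21(W), 20(W), 17(W), 15(W) — all W, so L
n=23: →22(L), so W
n=24: →22(L), so W
n=25: →24(W), 23(W), 20(W), 18(W) — all W, so L
n=26: →25(L), so W
n=27: →25(L), so W
n=28: →27(W), 26(W), 23(W), 21(W) — all W, so L
n=29: →28(L), so W
n=30: →28(L), so W
n=31: →30(W), 29(W), 26(W), 24(W) — all W, so L
n=32: →31(L), so W
n=33: →31(L), so W
n=34: →33(W), 32(W), 29(W), 27(W) — all W, so L
n=35: →34(L), so W
From 35 Alice can remove 1, leaving 34, reaching an L position.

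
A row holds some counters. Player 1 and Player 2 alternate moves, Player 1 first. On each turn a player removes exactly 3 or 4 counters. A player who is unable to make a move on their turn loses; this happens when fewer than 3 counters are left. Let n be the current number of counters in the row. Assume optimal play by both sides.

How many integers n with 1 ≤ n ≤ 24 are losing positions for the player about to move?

11

Use the standard recursion: the mover loses at a terminal position; elsewhere, the mover wins exactly when some move hands the opponent an L position.
n=0: no move → L
n=1: no move → L
n=2: no move → L
n=3: W (go to 0, an L position)
n=4: W (go to 1, an L position)
n=5: W (go to 2, an L position)
n=6: W (go to 2, an L position)
n=7: L (options 4(W), 3(W) are all W)
n=8: L (options 5(W), 4(W) are all W)
n=9: L (options 6(W), 5(W) are all W)
n=10: W (go to 7, an L position)
n=11: W (go to 8, an L position)
n=12: W (go to 9, an L position)
n=13: W (go to 9, an L position)
n=14: L (options 11(W), 10(W) are all W)
n=15: L (options 12(W), 11(W) are all W)
n=16: L (options 13(W), 12(W) are all W)
n=17: W (go to 14, an L position)
n=18: W (go to 15, an L position)
n=19: W (go to 16, an L position)
n=20: W (go to 16, an L position)
n=21: L (options 18(W), 17(W) are all W)
n=22: L (options 19(W), 18(W) are all W)
n=23: L (options 20(W), 19(W) are all W)
n=24: W (go to 21, an L position)
L entries with 1 ≤ n ≤ 24 (n=0 is outside the asked range and is not counted): n = 1, 2, 7, 8, 9, 14, 15, 16, 21, 22, 23; that makes 11.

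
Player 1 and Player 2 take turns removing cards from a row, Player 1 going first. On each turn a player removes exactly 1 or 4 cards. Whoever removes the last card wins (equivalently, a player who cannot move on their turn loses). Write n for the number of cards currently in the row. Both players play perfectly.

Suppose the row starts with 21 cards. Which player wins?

Classify positions by backward induction: terminal positions (no move available) are L. From any other position, the mover wins iff some move reaches an L.
n=0: no move → L
n=1: reaches L-position 0 → W
n=2: only reaches 1(W), which is W → L
n=3: reaches L-position 2 → W
n=4: reaches L-position 0 → W
n=5: only reaches 4(W), 1(W), all W → L
n=6: reaches L-position 5 → W
n=7: only reaches 6(W), 3(W), all W → L
n=8: reaches L-position 7 → W
n=9: reaches L-position 5 → W
n=10: only reaches 9(W), 6(W), all W → L
n=11: reaches L-position 10 → W
n=12: only reaches 11(W), 8(W), all W → L
n=13: reaches L-position 12 → W
n=14: reaches L-position 10 → W
n=15: only reaches 14(W), 11(W), all W → L
n=16: reaches L-position 15 → W
n=17: only reaches 16(W), 13(W), all W → L
n=18: reaches L-position 17 → W
n=19: reaches L-position 15 → W
n=20: only reaches 19(W), 16(W), all W → L
n=21: reaches L-position 20 → W
The starting position 21 is W: Player 1 should remove 1, leaving 20, handing over an L position.

Player 1 wins.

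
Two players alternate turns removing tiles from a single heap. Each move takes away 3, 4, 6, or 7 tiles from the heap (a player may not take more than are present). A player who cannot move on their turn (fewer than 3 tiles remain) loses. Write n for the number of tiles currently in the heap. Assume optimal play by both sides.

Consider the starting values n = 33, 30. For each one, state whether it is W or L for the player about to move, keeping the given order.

Compute win/loss labels from the base case upward. A position with no move is L. Any other position is W if it can reach an L in one move, else L.
n=0: no move → L
n=1: no move → L
n=2: no move → L
n=3: →0(L), so W
n=4: →1(L), so W
n=5: →2(L), so W
n=6: →2(L), so W
n=7: →1(L), so W
n=8: →2(L), so W
n=9: →2(L), so W
n=10: →7(W), 6(W), 4(W), 3(W) — all W, so L
n=11: →8(W), 7(W), 5(W), 4(W) — all W, so L
n=12: →9(W), 8(W), 6(W), 5(W) — all W, so L
n=13: →10(L), so W
n=14: →11(L), so W
n=15: →12(L), so W
n=16: →12(L), so W
n=17: →11(L), so W
n=18: →12(L), so W
n=19: →12(L), so W
n=20: →17(W), 16(W), 14(W), 13(W) — all W, so L
n=21: →18(W), 17(W), 15(W), 14(W) — all W, so L
n=22: →19(W), 18(W), 16(W), 15(W) — all W, so L
n=23: →20(L), so W
n=24: →21(L), so W
n=25: →22(L), so W
n=26: →22(L), so W
n=27: →21(L), so W
n=28: →22(L), so W
n=29: →22(L), so W
n=30: →27(W), 26(W), 24(W), 23(W) — all W, so L
n=31: →28(W), 27(W), 25(W), 24(W) — all W, so L
n=32: →29(W), 28(W), 26(W), 25(W) — all W, so L
n=33: →30(L), so W

33: W, 30: L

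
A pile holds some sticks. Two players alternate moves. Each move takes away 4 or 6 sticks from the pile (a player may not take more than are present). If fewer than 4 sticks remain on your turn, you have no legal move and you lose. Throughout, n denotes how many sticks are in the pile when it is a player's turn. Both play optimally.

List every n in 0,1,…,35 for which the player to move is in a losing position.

0, 1, 2, 3, 10, 11, 12, 13, 20, 21, 22, 23, 30, 31, 32, 33

Classify positions by backward induction: terminal positions (no move available) are L. From any other position, the mover wins iff some move reaches an L.
n=0: no move → L
n=1: no move → L
n=2: no move → L
n=3: no move → L
n=4: can move to 0, which is L ⇒ W
n=5: can move to 1, which is L ⇒ W
n=6: can move to 2, which is L ⇒ W
n=7: can move to 3, which is L ⇒ W
n=8: can move to 2, which is L ⇒ W
n=9: can move to 3, which is L ⇒ W
n=10: moves to 6(W), 4(W); every one is W ⇒ L
n=11: moves to 7(W), 5(W); every one is W ⇒ L
n=12: moves to 8(W), 6(W); every one is W ⇒ L
n=13: moves to 9(W), 7(W); every one is W ⇒ L
n=14: can move to 10, which is L ⇒ W
n=15: can move to 11, which is L ⇒ W
n=16: can move to 12, which is L ⇒ W
n=17: can move to 13, which is L ⇒ W
n=18: can move to 12, which is L ⇒ W
n=19: can move to 13, which is L ⇒ W
n=20: moves to 16(W), 14(W); every one is W ⇒ L
n=21: moves to 17(W), 15(W); every one is W ⇒ L
n=22: moves to 18(W), 16(W); every one is W ⇒ L
n=23: moves to 19(W), 17(W); every one is W ⇒ L
n=24: can move to 20, which is L ⇒ W
n=25: can move to 21, which is L ⇒ W
n=26: can move to 22, which is L ⇒ W
n=27: can move to 23, which is L ⇒ W
n=28: can move to 22, which is L ⇒ W
n=29: can move to 23, which is L ⇒ W
n=30: moves to 26(W), 24(W); every one is W ⇒ L
n=31: moves to 27(W), 25(W); every one is W ⇒ L
n=32: moves to 28(W), 26(W); every one is W ⇒ L
n=33: moves to 29(W), 27(W); every one is W ⇒ L
n=34: can move to 30, which is L ⇒ W
n=35: can move to 31, which is L ⇒ W
Reading off the rows marked L gives the requested list; there are 16 such values of n.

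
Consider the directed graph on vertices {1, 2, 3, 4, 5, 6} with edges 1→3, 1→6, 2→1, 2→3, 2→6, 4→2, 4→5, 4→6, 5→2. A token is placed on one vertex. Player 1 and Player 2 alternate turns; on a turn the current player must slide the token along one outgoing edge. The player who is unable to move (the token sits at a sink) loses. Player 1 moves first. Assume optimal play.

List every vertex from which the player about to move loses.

3, 5, 6

Label each position W (a win for the player to move) or L (a loss). A position with no legal move is L; any other position is W exactly when some move reaches an L, and L when every move reaches a W.
Every edge goes from a vertex to one that appears earlier in the order 3, 6, 1, 2, 5, 4, so processing vertices in that order labels each vertex after all of its successors.
3: no outgoing edge → L
6: no outgoing edge → L
1: can move to 6, which is L ⇒ W
2: can move to 6, which is L ⇒ W
5: the only move is to 2(W), a W ⇒ L
4: can move to 5, which is L ⇒ W
Reading off the rows marked L gives the requested list; there are 3 such vertices.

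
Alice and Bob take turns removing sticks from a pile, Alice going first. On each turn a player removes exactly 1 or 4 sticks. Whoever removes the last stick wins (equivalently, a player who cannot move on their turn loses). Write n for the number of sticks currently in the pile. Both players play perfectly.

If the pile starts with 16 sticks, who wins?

Alice wins.

Classify positions by backward induction: terminal positions (no move available) are L. From any other position, the mover wins iff some move reaches an L.
n=0: no move → L
n=1: W (go to 0, an L position)
n=2: L (sole option 1(W) is W)
n=3: W (go to 2, an L position)
n=4: W (go to 0, an L position)
n=5: L (options 4(W), 1(W) are all W)
n=6: W (go to 5, an L position)
n=7: L (options 6(W), 3(W) are all W)
n=8: W (go to 7, an L position)
n=9: W (go to 5, an L position)
n=10: L (options 9(W), 6(W) are all W)
n=11: W (go to 10, an L position)
n=12: L (options 11(W), 8(W) are all W)
n=13: W (go to 12, an L position)
n=14: W (go to 10, an L position)
n=15: L (options 14(W), 11(W) are all W)
n=16: W (go to 15, an L position)
The starting position 16 is W: Alice should remove 1, leaving 15, handing over an L position.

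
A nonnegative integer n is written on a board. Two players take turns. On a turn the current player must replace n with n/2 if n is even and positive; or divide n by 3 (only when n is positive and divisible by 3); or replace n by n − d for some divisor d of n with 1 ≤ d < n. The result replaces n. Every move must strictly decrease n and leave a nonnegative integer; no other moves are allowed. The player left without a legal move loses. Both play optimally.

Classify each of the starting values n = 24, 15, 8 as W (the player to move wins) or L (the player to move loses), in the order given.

24: W, 15: L, 8: W

Positions with no move are L. A position that does have a move is losing for the player to move precisely when every available move leads to a winning position for the opponent. Fill in the labels:
n=0: no move → L
n=1: no move → L
n=2: reaches L-position 1 → W
n=3: reaches L-position 1 → W
n=4: only reaches 2(W), 3(W), all W → L
n=5: reaches L-position 4 → W
n=6: reaches L-position 4 → W
n=7: only reaches 6(W), which is W → L
n=8: reaches L-position 4 → W
n=9: only reaches 3(W), 6(W), 8(W), all W → L
n=10: reaches L-position 9 → W
n=11: only reaches 10(W), which is W → L
n=12: reaches L-position 4 → W
n=13: only reaches 12(W), which is W → L
n=14: reaches L-position 7 → W
n=15: only reaches 5(W), 10(W), 12(W), 14(W), all W → L
n=16: reaches L-position 15 → W
n=17: only reaches 16(W), which is W → L
n=18: reaches L-position 9 → W
n=19: only reaches 18(W), which is W → L
n=20: reaches L-position 15 → W
n=21: reaches L-position 7 → W
n=22: reaches L-position 11 → W
n=23: only reaches 22(W), which is W → L
n=24: reaches L-position 23 → W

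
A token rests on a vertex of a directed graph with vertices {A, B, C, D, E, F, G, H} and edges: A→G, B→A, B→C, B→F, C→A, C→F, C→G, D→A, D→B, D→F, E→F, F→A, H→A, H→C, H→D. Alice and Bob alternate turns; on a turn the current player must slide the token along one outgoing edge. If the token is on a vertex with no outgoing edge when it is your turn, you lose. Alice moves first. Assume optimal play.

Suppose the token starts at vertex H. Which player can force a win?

Bob wins.

Work bottom-up. With no move the player to move loses. Otherwise the position is W if at least one move leads to an L position for the opponent, and L if every move leads to a W.
Every edge goes from a vertex to one that appears earlier in the order G, A, F, C, B, D, H, E, so processing vertices in that order labels each vertex after all of its successors.
G: no outgoing edge → L
A: can move to G, which is L ⇒ W
F: the only move is to A(W), a W ⇒ L
C: can move to F, which is L ⇒ W
B: can move to F, which is L ⇒ W
D: can move to F, which is L ⇒ W
H: moves to D(W), C(W), A(W); every one is W ⇒ L
E: can move to F, which is L ⇒ W
The starting position H is L: whatever Alice does, the opponent receives a W position.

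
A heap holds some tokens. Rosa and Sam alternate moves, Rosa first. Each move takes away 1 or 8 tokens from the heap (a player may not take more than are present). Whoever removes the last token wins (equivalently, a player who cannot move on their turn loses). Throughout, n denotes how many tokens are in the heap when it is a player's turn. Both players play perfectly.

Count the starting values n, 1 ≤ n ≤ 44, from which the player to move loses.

Work bottom-up. With no move the player to move loses. Otherwise the position is W if at least one move leads to an L position for the opponent, and L if every move leads to a W.
n=0: no move → L
n=1: reaches L-position 0 → W
n=2: only reaches 1(W), which is W → L
n=3: reaches L-position 2 → W
n=4: only reaches 3(W), which is W → L
n=5: reaches L-position 4 → W
n=6: only reaches 5(W), which is W → L
n=7: reaches L-position 6 → W
n=8: reaches L-position 0 → W
n=9: only reaches 8(W), 1(W), all W → L
n=10: reaches L-position 9 → W
n=11: only reaches 10(W), 3(W), all W → L
n=12: reaches L-position 11 → W
n=13: only reaches 12(W), 5(W), all W → L
n=14: reaches L-position 13 → W
n=15: only reaches 14(W), 7(W), all W → L
n=16: reaches L-position 15 → W
n=17: reaches L-position 9 → W
n=18: only reaches 17(W), 10(W), all W → L
n=19: reaches L-position 18 → W
n=20: only reaches 19(W), 12(W), all W → L
n=21: reaches L-position 20 → W
n=22: only reaches 21(W), 14(W), all W → L
n=23: reaches L-position 22 → W
n=24: only reaches 23(W), 16(W), all W → L
n=25: reaches L-position 24 → W
n=26: reaches L-position 18 → W
n=27: only reaches 26(W), 19(W), all W → L
n=28: reaches L-position 27 → W
n=29: only reaches 28(W), 21(W), all W → L
n=30: reaches L-position 29 → W
n=31: only reaches 30(W), 23(W), all W → L
n=32: reaches L-position 31 → W
n=33: only reaches 32(W), 25(W), all W → L
n=34: reaches L-position 33 → W
n=35: reaches L-position 27 → W
n=36: only reaches 35(W), 28(W), all W → L
n=37: reaches L-position 36 → W
n=38: only reaches 37(W), 30(W), all W → L
n=39: reaches L-position 38 → W
n=40: only reaches 39(W), 32(W), all W → L
n=41: reaches L-position 40 → W
n=42: only reaches 41(W), 34(W), all W → L
n=43: reaches L-position 42 → W
n=44: reaches L-position 36 → W
L entries with 1 ≤ n ≤ 44 (n=0 is outside the asked range and is not counted): n = 2, 4, 6, 9, 11, 13, 15, 18, 20, 22, 24, 27, 29, 31, 33, 36, 38, 40, 42; that makes 19.

19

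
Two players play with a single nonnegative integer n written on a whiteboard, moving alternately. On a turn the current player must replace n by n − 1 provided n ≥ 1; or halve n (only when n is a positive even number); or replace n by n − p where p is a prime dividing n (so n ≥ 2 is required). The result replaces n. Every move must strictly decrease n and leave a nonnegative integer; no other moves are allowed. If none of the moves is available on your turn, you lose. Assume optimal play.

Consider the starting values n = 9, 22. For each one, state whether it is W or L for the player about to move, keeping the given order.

9: L, 22: W

Positions with no move are L. A position that does have a move is losing for the player to move precisely when every available move leads to a winning position for the opponent. Fill in the labels:
n=0: no move → L
n=1: →0(L), so W
n=2: →0(L), so W
n=3: →0(L), so W
n=4: →2(W), 3(W) — all W, so L
n=5: →0(L), so W
n=6: →4(L), so W
n=7: →0(L), so W
n=8: →4(L), so W
n=9: →6(W), 8(W) — all W, so L
n=10: →9(L), so W
n=11: →0(L), so W
n=12: →9(L), so W
n=13: →0(L), so W
n=14: →7(W), 12(W), 13(W) — all W, so L
n=15: →14(L), so W
n=16: →14(L), so W
n=17: →0(L), so W
n=18: →9(L), so W
n=19: →0(L), so W
n=20: →10(W), 15(W), 18(W), 19(W) — all W, so L
n=21: →14(L), so W
n=22: →20(L), so W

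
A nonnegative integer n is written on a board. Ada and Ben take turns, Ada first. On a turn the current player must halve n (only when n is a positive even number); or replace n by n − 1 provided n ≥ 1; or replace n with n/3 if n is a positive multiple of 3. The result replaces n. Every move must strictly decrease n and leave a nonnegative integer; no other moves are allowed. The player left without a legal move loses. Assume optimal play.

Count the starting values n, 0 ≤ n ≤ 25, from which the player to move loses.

Use the standard recursion: the mover loses at a terminal position; elsewhere, the mover wins exactly when some move hands the opponent an L position.
n=0: no move → L
n=1: can move to 0, which is L ⇒ W
n=2: the only move is to 1(W), a W ⇒ L
n=3: can move to 2, which is L ⇒ W
n=4: can move to 2, which is L ⇒ W
n=5: the only move is to 4(W), a W ⇒ L
n=6: can move to 2, which is L ⇒ W
n=7: the only move is to 6(W), a W ⇒ L
n=8: can move to 7, which is L ⇒ W
n=9: moves to 3(W), 8(W); every one is W ⇒ L
n=10: can move to 5, which is L ⇒ W
n=11: the only move is to 10(W), a W ⇒ L
n=12: can move to 11, which is L ⇒ W
n=13: the only move is to 12(W), a W ⇒ L
n=14: can move to 7, which is L ⇒ W
n=15: can move to 5, which is L ⇒ W
n=16: moves to 8(W), 15(W); every one is W ⇒ L
n=17: can move to 16, which is L ⇒ W
n=18: can move to 9, which is L ⇒ W
n=19: the only move is to 18(W), a W ⇒ L
n=20: can move to 19, which is L ⇒ W
n=21: can move to 7, which is L ⇒ W
n=22: can move to 11, which is L ⇒ W
n=23: the only move is to 22(W), a W ⇒ L
n=24: can move to 23, which is L ⇒ W
n=25: the only move is to 24(W), a W ⇒ L
L entries with 0 ≤ n ≤ 25: n = 0, 2, 5, 7, 9, 11, 13, 16, 19, 23, 25; that makes 11.

11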